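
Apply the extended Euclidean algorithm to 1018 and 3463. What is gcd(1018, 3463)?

1

Euclidean algorithm:
3463 = 3·1018 + 409
1018 = 2·409 + 200
409 = 2·200 + 9
200 = 22·9 + 2
9 = 4·2 + 1
2 = 2·1 + 0
gcd(1018, 3463) = 1.
Back-substituting:
1 = 9 − 4·2
1 = −4·200 + 89·9
1 = 89·409 − 182·200
1 = −182·1018 + 453·409
1 = 453·3463 − 1541·1018
So 1 = (453)·3463 + (-1541)·1018.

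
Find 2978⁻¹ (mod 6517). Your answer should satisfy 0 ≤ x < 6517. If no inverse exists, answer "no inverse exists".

Apply the Euclidean algorithm to 6517 and 2978:
6517 = 2·2978 + 561
2978 = 5·561 + 173
561 = 3·173 + 42
173 = 4·42 + 5
42 = 8·5 + 2
5 = 2·2 + 1
2 = 2·1 + 0
gcd = 1, so the inverse exists. Back-substitute:
1 = 5 − 2·2
1 = −2·42 + 17·5
1 = 17·173 − 70·42
1 = −70·561 + 227·173
1 = 227·2978 − 1205·561
1 = −1205·6517 + 2637·2978
So 2978·2637 ≡ 1 (mod 6517).

2637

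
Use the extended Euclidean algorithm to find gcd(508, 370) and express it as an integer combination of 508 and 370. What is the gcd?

Euclidean algorithm:
508 = 1*370 + 138
370 = 2*138 + 94
138 = 1*94 + 44
94 = 2*44 + 6
44 = 7*6 + 2
6 = 3*2 + 0
gcd(508, 370) = 2.
Back-substituting:
2 = 44 − 7·6
2 = −7·94 + 15·44
2 = 15·138 − 22·94
2 = −22·370 + 59·138
2 = 59·508 − 81·370
So 2 = (59)·508 + (-81)·370.

2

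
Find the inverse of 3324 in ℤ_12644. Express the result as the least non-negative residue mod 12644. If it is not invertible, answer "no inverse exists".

no inverse exists

Compute gcd(3324, 12644):
12644 = 3*3324 + 2672
3324 = 1*2672 + 652
2672 = 4*652 + 64
652 = 10*64 + 12
64 = 5*12 + 4
12 = 3*4 + 0
The gcd is 4, not 1, hence no inverse exists.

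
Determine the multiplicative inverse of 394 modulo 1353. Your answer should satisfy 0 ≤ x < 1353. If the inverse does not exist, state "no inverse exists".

Run Euclid on (1353, 394):
1353 = 3*394 + 171
394 = 2*171 + 52
171 = 3*52 + 15
52 = 3*15 + 7
15 = 2*7 + 1
7 = 7*1 + 0
gcd = 1, so the inverse exists. Back-substitute:
1 = 15 − 2·7
1 = −2·52 + 7·15
1 = 7·171 − 23·52
1 = −23·394 + 53·171
1 = 53·1353 − 182·394
Hence 394⁻¹ ≡ -182 ≡ 1171 (mod 1353).

1171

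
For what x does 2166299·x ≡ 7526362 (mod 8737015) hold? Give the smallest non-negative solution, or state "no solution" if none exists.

First find gcd(2166299, 8737015):
8737015 = 4×2166299 + 71819
2166299 = 30×71819 + 11729
71819 = 6×11729 + 1445
11729 = 8×1445 + 169
1445 = 8×169 + 93
169 = 1×93 + 76
93 = 1×76 + 17
76 = 4×17 + 8
17 = 2×8 + 1
8 = 8×1 + 0
gcd = 1, so a unique solution mod 8737015 exists.
Back-substitute for the Bézout coefficients:
1 = 17 − 2·8
1 = −2·76 + 9·17
1 = 9·93 − 11·76
1 = −11·169 + 20·93
1 = 20·1445 − 171·169
1 = −171·11729 + 1388·1445
1 = 1388·71819 − 8499·11729
1 = −8499·2166299 + 256358·71819
1 = 256358·8737015 − 1033931·2166299
So 2166299·(-1033931) ≡ 1 (mod 8737015), giving 2166299⁻¹ ≡ 7703084.
x ≡ 2166299⁻¹·7526362 ≡ 7703084·7526362 ≡ 5738938 (mod 8737015).

5738938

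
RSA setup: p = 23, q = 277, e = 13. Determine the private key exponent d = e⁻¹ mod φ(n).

φ(n) = (p−1)(q−1) = 22·276 = 6072.
Need d with 13·d ≡ 1 (mod 6072). Apply the extended Euclidean algorithm:
6072 = 467*13 + 1
13 = 13*1 + 0
Back-substitute:
1 = 6072 − 467·13
So 13·(-467) ≡ 1 (mod 6072), hence d ≡ -467 ≡ 5605 (mod 6072).

5605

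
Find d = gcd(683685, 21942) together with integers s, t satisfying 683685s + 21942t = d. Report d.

9

Repeated division:
683685 = 31*21942 + 3483
21942 = 6*3483 + 1044
3483 = 3*1044 + 351
1044 = 2*351 + 342
351 = 1*342 + 9
342 = 38*9 + 0
gcd(683685, 21942) = 9.
Working backward:
9 = 351 − 342
9 = −1044 + 3·351
9 = 3·3483 − 10·1044
9 = −10·21942 + 63·3483
9 = 63·683685 − 1963·21942
So 9 = (63)·683685 + (-1963)·21942.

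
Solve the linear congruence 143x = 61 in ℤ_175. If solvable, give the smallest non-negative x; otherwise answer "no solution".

102

First find gcd(143, 175):
175 = 1*143 + 32
143 = 4*32 + 15
32 = 2*15 + 2
15 = 7*2 + 1
2 = 2*1 + 0
gcd = 1, so a unique solution mod 175 exists.
Back-substitute for the Bézout coefficients:
1 = 15 − 7·2
1 = −7·32 + 15·15
1 = 15·143 − 67·32
1 = −67·175 + 82·143
So 143·(82) ≡ 1 (mod 175), giving 143⁻¹ ≡ 82.
x ≡ 143⁻¹·61 ≡ 82·61 ≡ 102 (mod 175).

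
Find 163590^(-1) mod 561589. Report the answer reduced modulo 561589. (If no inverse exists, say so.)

no inverse exists

Euclidean algorithm on 561589, 163590:
561589 = 3·163590 + 70819
163590 = 2·70819 + 21952
70819 = 3·21952 + 4963
21952 = 4·4963 + 2100
4963 = 2·2100 + 763
2100 = 2·763 + 574
763 = 1·574 + 189
574 = 3·189 + 7
189 = 27·7 + 0
The gcd is 7, not 1, hence no inverse exists.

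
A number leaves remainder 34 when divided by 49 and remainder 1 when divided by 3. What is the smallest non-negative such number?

Write x = 34 + 49·k. Then 49·k ≡ 1 − 34 ≡ 0 (mod 3).
Need 49⁻¹ mod 3. Extended Euclid on (3, 1):
3 = 3·1 + 0
49⁻¹ ≡ 1 (mod 3), so k ≡ 1·0 ≡ 0 (mod 3).
x = 34 + 49·0 = 34.

34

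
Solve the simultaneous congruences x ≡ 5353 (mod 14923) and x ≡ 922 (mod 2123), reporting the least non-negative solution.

Write x = 5353 + 14923·k. Then 14923·k ≡ 922 − 5353 ≡ 1938 (mod 2123).
Need 14923⁻¹ mod 2123. Extended Euclid on (2123, 62):
2123 = 34·62 + 15
62 = 4·15 + 2
15 = 7·2 + 1
2 = 2·1 + 0
Back-substitute:
1 = 15 − 7·2
1 = −7·62 + 29·15
1 = 29·2123 − 993·62
14923⁻¹ ≡ 1130 (mod 2123), so k ≡ 1130·1938 ≡ 1127 (mod 2123).
x = 5353 + 14923·1127 = 16823574.

16823574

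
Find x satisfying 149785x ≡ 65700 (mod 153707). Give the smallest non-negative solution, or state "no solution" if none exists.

36666

First find gcd(149785, 153707):
153707 = 1·149785 + 3922
149785 = 38·3922 + 749
3922 = 5·749 + 177
749 = 4·177 + 41
177 = 4·41 + 13
41 = 3·13 + 2
13 = 6·2 + 1
2 = 2·1 + 0
gcd = 1, so a unique solution mod 153707 exists.
Back-substitute for the Bézout coefficients:
1 = 13 − 6·2
1 = −6·41 + 19·13
1 = 19·177 − 82·41
1 = −82·749 + 347·177
1 = 347·3922 − 1817·749
1 = −1817·149785 + 69393·3922
1 = 69393·153707 − 71210·149785
So 149785·(-71210) ≡ 1 (mod 153707), giving 149785⁻¹ ≡ 82497.
x ≡ 149785⁻¹·65700 ≡ 82497·65700 ≡ 36666 (mod 153707).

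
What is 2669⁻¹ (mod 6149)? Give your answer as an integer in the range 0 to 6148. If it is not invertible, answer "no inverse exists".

Extended Euclidean algorithm:
6149 = 2*2669 + 811
2669 = 3*811 + 236
811 = 3*236 + 103
236 = 2*103 + 30
103 = 3*30 + 13
30 = 2*13 + 4
13 = 3*4 + 1
4 = 4*1 + 0
The gcd is 1. Working backward:
1 = 13 − 3·4
1 = −3·30 + 7·13
1 = 7·103 − 24·30
1 = −24·236 + 55·103
1 = 55·811 − 189·236
1 = −189·2669 + 622·811
1 = 622·6149 − 1433·2669
So 2669·(-1433) ≡ 1 (mod 6149), and -1433 ≡ 4716 (mod 6149).

4716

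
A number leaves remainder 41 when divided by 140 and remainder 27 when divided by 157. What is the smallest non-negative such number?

6621

Write x = 41 + 140·k. Then 140·k ≡ 27 − 41 ≡ 143 (mod 157).
Need 140⁻¹ mod 157. Extended Euclid on (157, 140):
157 = 1*140 + 17
140 = 8*17 + 4
17 = 4*4 + 1
4 = 4*1 + 0
Back-substitute:
1 = 17 − 4·4
1 = −4·140 + 33·17
1 = 33·157 − 37·140
140⁻¹ ≡ 120 (mod 157), so k ≡ 120·143 ≡ 47 (mod 157).
x = 41 + 140·47 = 6621.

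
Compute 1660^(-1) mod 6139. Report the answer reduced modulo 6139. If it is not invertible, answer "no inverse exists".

3480

Run Euclid on (6139, 1660):
6139 = 3×1660 + 1159
1660 = 1×1159 + 501
1159 = 2×501 + 157
501 = 3×157 + 30
157 = 5×30 + 7
30 = 4×7 + 2
7 = 3×2 + 1
2 = 2×1 + 0
The gcd is 1. Working backward:
1 = 7 − 3·2
1 = −3·30 + 13·7
1 = 13·157 − 68·30
1 = −68·501 + 217·157
1 = 217·1159 − 502·501
1 = −502·1660 + 719·1159
1 = 719·6139 − 2659·1660
Thus 1660·(-2659) ≡ 1 (mod 6139); reducing, -2659 mod 6139 = 3480.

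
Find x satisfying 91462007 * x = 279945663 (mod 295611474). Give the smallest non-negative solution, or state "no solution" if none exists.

First find gcd(91462007, 295611474):
295611474 = 3·91462007 + 21225453
91462007 = 4·21225453 + 6560195
21225453 = 3·6560195 + 1544868
6560195 = 4·1544868 + 380723
1544868 = 4·380723 + 21976
380723 = 17·21976 + 7131
21976 = 3·7131 + 583
7131 = 12·583 + 135
583 = 4·135 + 43
135 = 3·43 + 6
43 = 7·6 + 1
6 = 6·1 + 0
gcd = 1, so a unique solution mod 295611474 exists.
Back-substitute for the Bézout coefficients:
1 = 43 − 7·6
1 = −7·135 + 22·43
1 = 22·583 − 95·135
1 = −95·7131 + 1162·583
1 = 1162·21976 − 3581·7131
1 = −3581·380723 + 62039·21976
1 = 62039·1544868 − 251737·380723
1 = −251737·6560195 + 1068987·1544868
1 = 1068987·21225453 − 3458698·6560195
1 = −3458698·91462007 + 14903779·21225453
1 = 14903779·295611474 − 48170035·91462007
So 91462007·(-48170035) ≡ 1 (mod 295611474), giving 91462007⁻¹ ≡ 247441439.
x ≡ 91462007⁻¹·279945663 ≡ 247441439·279945663 ≡ 178308411 (mod 295611474).

178308411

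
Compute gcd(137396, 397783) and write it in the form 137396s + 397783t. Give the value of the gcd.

1

Euclidean algorithm:
397783 = 2·137396 + 122991
137396 = 1·122991 + 14405
122991 = 8·14405 + 7751
14405 = 1·7751 + 6654
7751 = 1·6654 + 1097
6654 = 6·1097 + 72
1097 = 15·72 + 17
72 = 4·17 + 4
17 = 4·4 + 1
4 = 4·1 + 0
gcd(137396, 397783) = 1.
Working backward:
1 = 17 − 4·4
1 = −4·72 + 17·17
1 = 17·1097 − 259·72
1 = −259·6654 + 1571·1097
1 = 1571·7751 − 1830·6654
1 = −1830·14405 + 3401·7751
1 = 3401·122991 − 29038·14405
1 = −29038·137396 + 32439·122991
1 = 32439·397783 − 93916·137396
So 1 = (32439)·397783 + (-93916)·137396.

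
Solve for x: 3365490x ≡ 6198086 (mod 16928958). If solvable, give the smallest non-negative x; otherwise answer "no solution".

gcd(3365490, 16928958):
16928958 = 5*3365490 + 101508
3365490 = 33*101508 + 15726
101508 = 6*15726 + 7152
15726 = 2*7152 + 1422
7152 = 5*1422 + 42
1422 = 33*42 + 36
42 = 1*36 + 6
36 = 6*6 + 0
gcd = 6, but 6 ∤ 6198086, so the congruence has no solution.

no solution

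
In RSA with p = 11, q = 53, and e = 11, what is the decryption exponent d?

φ(n) = (p−1)(q−1) = 10·52 = 520.
Need d with 11·d ≡ 1 (mod 520). Apply the extended Euclidean algorithm:
520 = 47·11 + 3
11 = 3·3 + 2
3 = 1·2 + 1
2 = 2·1 + 0
Back-substitute:
1 = 3 − 2
1 = −11 + 4·3
1 = 4·520 − 189·11
So 11·(-189) ≡ 1 (mod 520), hence d ≡ -189 ≡ 331 (mod 520).

331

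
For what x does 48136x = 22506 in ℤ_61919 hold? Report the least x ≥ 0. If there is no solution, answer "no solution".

2586

First find gcd(48136, 61919):
61919 = 1·48136 + 13783
48136 = 3·13783 + 6787
13783 = 2·6787 + 209
6787 = 32·209 + 99
209 = 2·99 + 11
99 = 9·11 + 0
gcd = 11 and 11 | 22506, so solutions exist. Divide through by 11: 4376x ≡ 2046 (mod 5629).
Now find 4376⁻¹ mod 5629:
5629 = 1×4376 + 1253
4376 = 3×1253 + 617
1253 = 2×617 + 19
617 = 32×19 + 9
19 = 2×9 + 1
9 = 9×1 + 0
Back-substitute:
1 = 19 − 2·9
1 = −2·617 + 65·19
1 = 65·1253 − 132·617
1 = −132·4376 + 461·1253
1 = 461·5629 − 593·4376
So 4376·(-593) ≡ 1 (mod 5629), i.e. 4376⁻¹ ≡ 5036.
Then x ≡ 5036·2046 ≡ 2586 (mod 5629); the smallest non-negative solution is x = 2586.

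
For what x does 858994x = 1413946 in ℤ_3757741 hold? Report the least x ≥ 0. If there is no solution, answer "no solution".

First find gcd(858994, 3757741):
3757741 = 4·858994 + 321765
858994 = 2·321765 + 215464
321765 = 1·215464 + 106301
215464 = 2·106301 + 2862
106301 = 37·2862 + 407
2862 = 7·407 + 13
407 = 31·13 + 4
13 = 3·4 + 1
4 = 4·1 + 0
gcd = 1, so a unique solution mod 3757741 exists.
Back-substitute for the Bézout coefficients:
1 = 13 − 3·4
1 = −3·407 + 94·13
1 = 94·2862 − 661·407
1 = −661·106301 + 24551·2862
1 = 24551·215464 − 49763·106301
1 = −49763·321765 + 74314·215464
1 = 74314·858994 − 198391·321765
1 = −198391·3757741 + 867878·858994
So 858994·(867878) ≡ 1 (mod 3757741), giving 858994⁻¹ ≡ 867878.
x ≡ 858994⁻¹·1413946 ≡ 867878·1413946 ≡ 967887 (mod 3757741).

967887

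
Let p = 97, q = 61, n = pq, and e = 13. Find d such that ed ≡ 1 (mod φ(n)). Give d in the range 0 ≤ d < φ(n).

φ(n) = (p−1)(q−1) = 96·60 = 5760.
Need d with 13·d ≡ 1 (mod 5760). Apply the extended Euclidean algorithm:
5760 = 443·13 + 1
13 = 13·1 + 0
Back-substitute:
1 = 5760 − 443·13
So 13·(-443) ≡ 1 (mod 5760), hence d ≡ -443 ≡ 5317 (mod 5760).

5317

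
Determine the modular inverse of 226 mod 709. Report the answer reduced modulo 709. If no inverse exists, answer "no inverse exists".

160

Extended Euclidean algorithm:
709 = 3·226 + 31
226 = 7·31 + 9
31 = 3·9 + 4
9 = 2·4 + 1
4 = 4·1 + 0
The gcd is 1. Working backward:
1 = 9 − 2·4
1 = −2·31 + 7·9
1 = 7·226 − 51·31
1 = −51·709 + 160·226
So 226·160 ≡ 1 (mod 709).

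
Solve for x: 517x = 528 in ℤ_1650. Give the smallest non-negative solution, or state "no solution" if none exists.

First find gcd(517, 1650):
1650 = 3×517 + 99
517 = 5×99 + 22
99 = 4×22 + 11
22 = 2×11 + 0
gcd = 11 and 11 | 528, so solutions exist. Divide through by 11: 47x ≡ 48 (mod 150).
Now find 47⁻¹ mod 150:
150 = 3×47 + 9
47 = 5×9 + 2
9 = 4×2 + 1
2 = 2×1 + 0
Back-substitute:
1 = 9 − 4·2
1 = −4·47 + 21·9
1 = 21·150 − 67·47
So 47·(-67) ≡ 1 (mod 150), i.e. 47⁻¹ ≡ 83.
Then x ≡ 83·48 ≡ 84 (mod 150); the smallest non-negative solution is x = 84.

84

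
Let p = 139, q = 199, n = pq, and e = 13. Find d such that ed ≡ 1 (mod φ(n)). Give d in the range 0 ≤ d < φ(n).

14713

φ(n) = (p−1)(q−1) = 138·198 = 27324.
Need d with 13·d ≡ 1 (mod 27324). Apply the extended Euclidean algorithm:
27324 = 2101×13 + 11
13 = 1×11 + 2
11 = 5×2 + 1
2 = 2×1 + 0
Back-substitute:
1 = 11 − 5·2
1 = −5·13 + 6·11
1 = 6·27324 − 12611·13
So 13·(-12611) ≡ 1 (mod 27324), hence d ≡ -12611 ≡ 14713 (mod 27324).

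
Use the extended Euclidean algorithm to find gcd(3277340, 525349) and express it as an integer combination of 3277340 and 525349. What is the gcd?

11

Repeated division:
3277340 = 6·525349 + 125246
525349 = 4·125246 + 24365
125246 = 5·24365 + 3421
24365 = 7·3421 + 418
3421 = 8·418 + 77
418 = 5·77 + 33
77 = 2·33 + 11
33 = 3·11 + 0
gcd(3277340, 525349) = 11.
Express as a combination:
11 = 77 − 2·33
11 = −2·418 + 11·77
11 = 11·3421 − 90·418
11 = −90·24365 + 641·3421
11 = 641·125246 − 3295·24365
11 = −3295·525349 + 13821·125246
11 = 13821·3277340 − 86221·525349
So 11 = (13821)·3277340 + (-86221)·525349.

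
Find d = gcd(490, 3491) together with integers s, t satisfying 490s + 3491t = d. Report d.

Apply Euclid's algorithm to 3491 and 490:
3491 = 7·490 + 61
490 = 8·61 + 2
61 = 30·2 + 1
2 = 2·1 + 0
gcd(490, 3491) = 1.
Working backward:
1 = 61 − 30·2
1 = −30·490 + 241·61
1 = 241·3491 − 1717·490
So 1 = (241)·3491 + (-1717)·490.

1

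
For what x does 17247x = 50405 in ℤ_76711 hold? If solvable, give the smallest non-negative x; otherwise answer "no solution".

First find gcd(17247, 76711):
76711 = 4·17247 + 7723
17247 = 2·7723 + 1801
7723 = 4·1801 + 519
1801 = 3·519 + 244
519 = 2·244 + 31
244 = 7·31 + 27
31 = 1·27 + 4
27 = 6·4 + 3
4 = 1·3 + 1
3 = 3·1 + 0
gcd = 1, so a unique solution mod 76711 exists.
Back-substitute for the Bézout coefficients:
1 = 4 − 3
1 = −27 + 7·4
1 = 7·31 − 8·27
1 = −8·244 + 63·31
1 = 63·519 − 134·244
1 = −134·1801 + 465·519
1 = 465·7723 − 1994·1801
1 = −1994·17247 + 4453·7723
1 = 4453·76711 − 19806·17247
So 17247·(-19806) ≡ 1 (mod 76711), giving 17247⁻¹ ≡ 56905.
x ≡ 17247⁻¹·50405 ≡ 56905·50405 ≡ 72235 (mod 76711).

72235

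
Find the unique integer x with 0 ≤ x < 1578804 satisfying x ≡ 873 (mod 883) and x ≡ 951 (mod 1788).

281667

Write x = 873 + 883·k. Then 883·k ≡ 951 − 873 ≡ 78 (mod 1788).
Need 883⁻¹ mod 1788. Extended Euclid on (1788, 883):
1788 = 2·883 + 22
883 = 40·22 + 3
22 = 7·3 + 1
3 = 3·1 + 0
Back-substitute:
1 = 22 − 7·3
1 = −7·883 + 281·22
1 = 281·1788 − 569·883
883⁻¹ ≡ 1219 (mod 1788), so k ≡ 1219·78 ≡ 318 (mod 1788).
x = 873 + 883·318 = 281667.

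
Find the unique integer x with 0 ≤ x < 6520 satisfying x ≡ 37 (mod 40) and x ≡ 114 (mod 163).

Write x = 37 + 40·k. Then 40·k ≡ 114 − 37 ≡ 77 (mod 163).
Need 40⁻¹ mod 163. Extended Euclid on (163, 40):
163 = 4×40 + 3
40 = 13×3 + 1
3 = 3×1 + 0
Back-substitute:
1 = 40 − 13·3
1 = −13·163 + 53·40
40⁻¹ ≡ 53 (mod 163), so k ≡ 53·77 ≡ 6 (mod 163).
x = 37 + 40·6 = 277.

277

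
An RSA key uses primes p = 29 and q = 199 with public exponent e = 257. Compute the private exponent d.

5393

φ(n) = (p−1)(q−1) = 28·198 = 5544.
Need d with 257·d ≡ 1 (mod 5544). Apply the extended Euclidean algorithm:
5544 = 21·257 + 147
257 = 1·147 + 110
147 = 1·110 + 37
110 = 2·37 + 36
37 = 1·36 + 1
36 = 36·1 + 0
Back-substitute:
1 = 37 − 36
1 = −110 + 3·37
1 = 3·147 − 4·110
1 = −4·257 + 7·147
1 = 7·5544 − 151·257
So 257·(-151) ≡ 1 (mod 5544), hence d ≡ -151 ≡ 5393 (mod 5544).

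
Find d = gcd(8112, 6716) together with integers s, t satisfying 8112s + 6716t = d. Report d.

Euclidean algorithm:
8112 = 1·6716 + 1396
6716 = 4·1396 + 1132
1396 = 1·1132 + 264
1132 = 4·264 + 76
264 = 3·76 + 36
76 = 2·36 + 4
36 = 9·4 + 0
gcd(8112, 6716) = 4.
Working backward:
4 = 76 − 2·36
4 = −2·264 + 7·76
4 = 7·1132 − 30·264
4 = −30·1396 + 37·1132
4 = 37·6716 − 178·1396
4 = −178·8112 + 215·6716
So 4 = (-178)·8112 + (215)·6716.

4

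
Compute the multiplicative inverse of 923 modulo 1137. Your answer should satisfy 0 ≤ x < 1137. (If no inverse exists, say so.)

Apply the Euclidean algorithm to 1137 and 923:
1137 = 1·923 + 214
923 = 4·214 + 67
214 = 3·67 + 13
67 = 5·13 + 2
13 = 6·2 + 1
2 = 2·1 + 0
gcd = 1, so the inverse exists. Back-substitute:
1 = 13 − 6·2
1 = −6·67 + 31·13
1 = 31·214 − 99·67
1 = −99·923 + 427·214
1 = 427·1137 − 526·923
Hence 923⁻¹ ≡ -526 ≡ 611 (mod 1137).

611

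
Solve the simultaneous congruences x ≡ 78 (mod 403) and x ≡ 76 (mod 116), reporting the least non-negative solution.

31512

Write x = 78 + 403·k. Then 403·k ≡ 76 − 78 ≡ 114 (mod 116).
Need 403⁻¹ mod 116. Extended Euclid on (116, 55):
116 = 2×55 + 6
55 = 9×6 + 1
6 = 6×1 + 0
Back-substitute:
1 = 55 − 9·6
1 = −9·116 + 19·55
403⁻¹ ≡ 19 (mod 116), so k ≡ 19·114 ≡ 78 (mod 116).
x = 78 + 403·78 = 31512.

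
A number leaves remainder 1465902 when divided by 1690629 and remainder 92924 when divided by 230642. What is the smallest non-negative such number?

Write x = 1465902 + 1690629·k. Then 1690629·k ≡ 92924 − 1465902 ≡ 10874 (mod 230642).
Need 1690629⁻¹ mod 230642. Extended Euclid on (230642, 76135):
230642 = 3*76135 + 2237
76135 = 34*2237 + 77
2237 = 29*77 + 4
77 = 19*4 + 1
4 = 4*1 + 0
Back-substitute:
1 = 77 − 19·4
1 = −19·2237 + 552·77
1 = 552·76135 − 18787·2237
1 = −18787·230642 + 56913·76135
1690629⁻¹ ≡ 56913 (mod 230642), so k ≡ 56913·10874 ≡ 59476 (mod 230642).
x = 1465902 + 1690629·59476 = 100553316306.

100553316306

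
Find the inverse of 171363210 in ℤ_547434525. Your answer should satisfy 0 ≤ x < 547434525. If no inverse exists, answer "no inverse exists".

Compute gcd(171363210, 547434525):
547434525 = 3×171363210 + 33344895
171363210 = 5×33344895 + 4638735
33344895 = 7×4638735 + 873750
4638735 = 5×873750 + 269985
873750 = 3×269985 + 63795
269985 = 4×63795 + 14805
63795 = 4×14805 + 4575
14805 = 3×4575 + 1080
4575 = 4×1080 + 255
1080 = 4×255 + 60
255 = 4×60 + 15
60 = 4×15 + 0
gcd(171363210, 547434525) = 15 ≠ 1, so 171363210 has no multiplicative inverse modulo 547434525.

no inverse exists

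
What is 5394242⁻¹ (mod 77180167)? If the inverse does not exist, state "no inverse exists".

5454636

Run Euclid on (77180167, 5394242):
77180167 = 14·5394242 + 1660779
5394242 = 3·1660779 + 411905
1660779 = 4·411905 + 13159
411905 = 31·13159 + 3976
13159 = 3·3976 + 1231
3976 = 3·1231 + 283
1231 = 4·283 + 99
283 = 2·99 + 85
99 = 1·85 + 14
85 = 6·14 + 1
14 = 14·1 + 0
The gcd is 1. Working backward:
1 = 85 − 6·14
1 = −6·99 + 7·85
1 = 7·283 − 20·99
1 = −20·1231 + 87·283
1 = 87·3976 − 281·1231
1 = −281·13159 + 930·3976
1 = 930·411905 − 29111·13159
1 = −29111·1660779 + 117374·411905
1 = 117374·5394242 − 381233·1660779
1 = −381233·77180167 + 5454636·5394242
So 5394242·5454636 ≡ 1 (mod 77180167).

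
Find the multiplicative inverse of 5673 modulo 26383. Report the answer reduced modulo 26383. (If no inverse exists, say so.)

21551

Apply the Euclidean algorithm to 26383 and 5673:
26383 = 4·5673 + 3691
5673 = 1·3691 + 1982
3691 = 1·1982 + 1709
1982 = 1·1709 + 273
1709 = 6·273 + 71
273 = 3·71 + 60
71 = 1·60 + 11
60 = 5·11 + 5
11 = 2·5 + 1
5 = 5·1 + 0
The gcd is 1. Working backward:
1 = 11 − 2·5
1 = −2·60 + 11·11
1 = 11·71 − 13·60
1 = −13·273 + 50·71
1 = 50·1709 − 313·273
1 = −313·1982 + 363·1709
1 = 363·3691 − 676·1982
1 = −676·5673 + 1039·3691
1 = 1039·26383 − 4832·5673
Thus 5673·(-4832) ≡ 1 (mod 26383); reducing, -4832 mod 26383 = 21551.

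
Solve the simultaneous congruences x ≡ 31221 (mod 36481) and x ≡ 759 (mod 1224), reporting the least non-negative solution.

Write x = 31221 + 36481·k. Then 36481·k ≡ 759 − 31221 ≡ 138 (mod 1224).
Need 36481⁻¹ mod 1224. Extended Euclid on (1224, 985):
1224 = 1·985 + 239
985 = 4·239 + 29
239 = 8·29 + 7
29 = 4·7 + 1
7 = 7·1 + 0
Back-substitute:
1 = 29 − 4·7
1 = −4·239 + 33·29
1 = 33·985 − 136·239
1 = −136·1224 + 169·985
36481⁻¹ ≡ 169 (mod 1224), so k ≡ 169·138 ≡ 66 (mod 1224).
x = 31221 + 36481·66 = 2438967.

2438967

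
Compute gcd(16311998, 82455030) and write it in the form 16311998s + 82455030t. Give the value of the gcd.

2

Repeated division:
82455030 = 5×16311998 + 895040
16311998 = 18×895040 + 201278
895040 = 4×201278 + 89928
201278 = 2×89928 + 21422
89928 = 4×21422 + 4240
21422 = 5×4240 + 222
4240 = 19×222 + 22
222 = 10×22 + 2
22 = 11×2 + 0
gcd(16311998, 82455030) = 2.
Working backward:
2 = 222 − 10·22
2 = −10·4240 + 191·222
2 = 191·21422 − 965·4240
2 = −965·89928 + 4051·21422
2 = 4051·201278 − 9067·89928
2 = −9067·895040 + 40319·201278
2 = 40319·16311998 − 734809·895040
2 = −734809·82455030 + 3714364·16311998
So 2 = (-734809)·82455030 + (3714364)·16311998.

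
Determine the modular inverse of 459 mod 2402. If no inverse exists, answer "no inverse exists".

853

Apply the Euclidean algorithm to 2402 and 459:
2402 = 5·459 + 107
459 = 4·107 + 31
107 = 3·31 + 14
31 = 2·14 + 3
14 = 4·3 + 2
3 = 1·2 + 1
2 = 2·1 + 0
The gcd is 1. Working backward:
1 = 3 − 2
1 = −14 + 5·3
1 = 5·31 − 11·14
1 = −11·107 + 38·31
1 = 38·459 − 163·107
1 = −163·2402 + 853·459
So 459·853 ≡ 1 (mod 2402).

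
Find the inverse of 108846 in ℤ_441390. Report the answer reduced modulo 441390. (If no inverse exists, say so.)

no inverse exists

Euclidean algorithm on 441390, 108846:
441390 = 4·108846 + 6006
108846 = 18·6006 + 738
6006 = 8·738 + 102
738 = 7·102 + 24
102 = 4·24 + 6
24 = 4·6 + 0
The gcd is 6, not 1, hence no inverse exists.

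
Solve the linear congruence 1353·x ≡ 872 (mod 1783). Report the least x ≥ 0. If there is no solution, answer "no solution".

678

First find gcd(1353, 1783):
1783 = 1×1353 + 430
1353 = 3×430 + 63
430 = 6×63 + 52
63 = 1×52 + 11
52 = 4×11 + 8
11 = 1×8 + 3
8 = 2×3 + 2
3 = 1×2 + 1
2 = 2×1 + 0
gcd = 1, so a unique solution mod 1783 exists.
Back-substitute for the Bézout coefficients:
1 = 3 − 2
1 = −8 + 3·3
1 = 3·11 − 4·8
1 = −4·52 + 19·11
1 = 19·63 − 23·52
1 = −23·430 + 157·63
1 = 157·1353 − 494·430
1 = −494·1783 + 651·1353
So 1353·(651) ≡ 1 (mod 1783), giving 1353⁻¹ ≡ 651.
x ≡ 1353⁻¹·872 ≡ 651·872 ≡ 678 (mod 1783).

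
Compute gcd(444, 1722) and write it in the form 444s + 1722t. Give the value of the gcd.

6

Repeated division:
1722 = 3·444 + 390
444 = 1·390 + 54
390 = 7·54 + 12
54 = 4·12 + 6
12 = 2·6 + 0
gcd(444, 1722) = 6.
Working backward:
6 = 54 − 4·12
6 = −4·390 + 29·54
6 = 29·444 − 33·390
6 = −33·1722 + 128·444
So 6 = (-33)·1722 + (128)·444.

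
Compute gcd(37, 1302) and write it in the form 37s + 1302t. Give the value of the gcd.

1

Apply Euclid's algorithm to 1302 and 37:
1302 = 35·37 + 7
37 = 5·7 + 2
7 = 3·2 + 1
2 = 2·1 + 0
gcd(37, 1302) = 1.
Express as a combination:
1 = 7 − 3·2
1 = −3·37 + 16·7
1 = 16·1302 − 563·37
So 1 = (16)·1302 + (-563)·37.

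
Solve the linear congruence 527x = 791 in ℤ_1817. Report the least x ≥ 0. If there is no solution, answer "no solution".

First find gcd(527, 1817):
1817 = 3*527 + 236
527 = 2*236 + 55
236 = 4*55 + 16
55 = 3*16 + 7
16 = 2*7 + 2
7 = 3*2 + 1
2 = 2*1 + 0
gcd = 1, so a unique solution mod 1817 exists.
Back-substitute for the Bézout coefficients:
1 = 7 − 3·2
1 = −3·16 + 7·7
1 = 7·55 − 24·16
1 = −24·236 + 103·55
1 = 103·527 − 230·236
1 = −230·1817 + 793·527
So 527·(793) ≡ 1 (mod 1817), giving 527⁻¹ ≡ 793.
x ≡ 527⁻¹·791 ≡ 793·791 ≡ 398 (mod 1817).

398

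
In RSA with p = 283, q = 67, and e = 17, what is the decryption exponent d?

6569

φ(n) = (p−1)(q−1) = 282·66 = 18612.
Need d with 17·d ≡ 1 (mod 18612). Apply the extended Euclidean algorithm:
18612 = 1094·17 + 14
17 = 1·14 + 3
14 = 4·3 + 2
3 = 1·2 + 1
2 = 2·1 + 0
Back-substitute:
1 = 3 − 2
1 = −14 + 5·3
1 = 5·17 − 6·14
1 = −6·18612 + 6569·17
So 17·6569 ≡ 1 (mod 18612), hence d = 6569.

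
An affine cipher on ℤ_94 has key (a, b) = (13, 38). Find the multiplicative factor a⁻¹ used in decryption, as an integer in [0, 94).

gcd(94, 13) by repeated division:
94 = 7*13 + 3
13 = 4*3 + 1
3 = 3*1 + 0
gcd = 1, so the inverse exists. Back-substitute:
1 = 13 − 4·3
1 = −4·94 + 29·13
So 13·29 ≡ 1 (mod 94).

29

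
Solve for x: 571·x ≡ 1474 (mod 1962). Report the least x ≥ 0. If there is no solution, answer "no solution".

First find gcd(571, 1962):
1962 = 3*571 + 249
571 = 2*249 + 73
249 = 3*73 + 30
73 = 2*30 + 13
30 = 2*13 + 4
13 = 3*4 + 1
4 = 4*1 + 0
gcd = 1, so a unique solution mod 1962 exists.
Back-substitute for the Bézout coefficients:
1 = 13 − 3·4
1 = −3·30 + 7·13
1 = 7·73 − 17·30
1 = −17·249 + 58·73
1 = 58·571 − 133·249
1 = −133·1962 + 457·571
So 571·(457) ≡ 1 (mod 1962), giving 571⁻¹ ≡ 457.
x ≡ 571⁻¹·1474 ≡ 457·1474 ≡ 652 (mod 1962).

652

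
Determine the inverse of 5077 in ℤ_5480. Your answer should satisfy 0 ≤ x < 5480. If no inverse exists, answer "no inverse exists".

Apply the Euclidean algorithm to 5480 and 5077:
5480 = 1*5077 + 403
5077 = 12*403 + 241
403 = 1*241 + 162
241 = 1*162 + 79
162 = 2*79 + 4
79 = 19*4 + 3
4 = 1*3 + 1
3 = 3*1 + 0
gcd = 1, so the inverse exists. Back-substitute:
1 = 4 − 3
1 = −79 + 20·4
1 = 20·162 − 41·79
1 = −41·241 + 61·162
1 = 61·403 − 102·241
1 = −102·5077 + 1285·403
1 = 1285·5480 − 1387·5077
So 5077·(-1387) ≡ 1 (mod 5480), and -1387 ≡ 4093 (mod 5480).

4093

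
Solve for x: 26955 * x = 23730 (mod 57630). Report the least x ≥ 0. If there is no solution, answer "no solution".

452

First find gcd(26955, 57630):
57630 = 2·26955 + 3720
26955 = 7·3720 + 915
3720 = 4·915 + 60
915 = 15·60 + 15
60 = 4·15 + 0
gcd = 15 and 15 | 23730, so solutions exist. Divide through by 15: 1797x ≡ 1582 (mod 3842).
Now find 1797⁻¹ mod 3842:
3842 = 2·1797 + 248
1797 = 7·248 + 61
248 = 4·61 + 4
61 = 15·4 + 1
4 = 4·1 + 0
Back-substitute:
1 = 61 − 15·4
1 = −15·248 + 61·61
1 = 61·1797 − 442·248
1 = −442·3842 + 945·1797
So 1797⁻¹ ≡ 945 (mod 3842).
Then x ≡ 945·1582 ≡ 452 (mod 3842); the smallest non-negative solution is x = 452.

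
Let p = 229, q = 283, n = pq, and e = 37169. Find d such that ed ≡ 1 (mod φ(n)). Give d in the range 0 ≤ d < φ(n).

55313

φ(n) = (p−1)(q−1) = 228·282 = 64296.
Need d with 37169·d ≡ 1 (mod 64296). Apply the extended Euclidean algorithm:
64296 = 1·37169 + 27127
37169 = 1·27127 + 10042
27127 = 2·10042 + 7043
10042 = 1·7043 + 2999
7043 = 2·2999 + 1045
2999 = 2·1045 + 909
1045 = 1·909 + 136
909 = 6·136 + 93
136 = 1·93 + 43
93 = 2·43 + 7
43 = 6·7 + 1
7 = 7·1 + 0
Back-substitute:
1 = 43 − 6·7
1 = −6·93 + 13·43
1 = 13·136 − 19·93
1 = −19·909 + 127·136
1 = 127·1045 − 146·909
1 = −146·2999 + 419·1045
1 = 419·7043 − 984·2999
1 = −984·10042 + 1403·7043
1 = 1403·27127 − 3790·10042
1 = −3790·37169 + 5193·27127
1 = 5193·64296 − 8983·37169
So 37169·(-8983) ≡ 1 (mod 64296), hence d ≡ -8983 ≡ 55313 (mod 64296).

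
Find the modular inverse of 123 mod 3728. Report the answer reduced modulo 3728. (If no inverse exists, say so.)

Apply the Euclidean algorithm to 3728 and 123:
3728 = 30*123 + 38
123 = 3*38 + 9
38 = 4*9 + 2
9 = 4*2 + 1
2 = 2*1 + 0
Since gcd(123, 3728) = 1, back-substitute to write 1 as a combination:
1 = 9 − 4·2
1 = −4·38 + 17·9
1 = 17·123 − 55·38
1 = −55·3728 + 1667·123
So 123·1667 ≡ 1 (mod 3728).

1667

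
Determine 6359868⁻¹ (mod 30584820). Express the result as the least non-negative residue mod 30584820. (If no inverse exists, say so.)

no inverse exists

Compute gcd(6359868, 30584820):
30584820 = 4·6359868 + 5145348
6359868 = 1·5145348 + 1214520
5145348 = 4·1214520 + 287268
1214520 = 4·287268 + 65448
287268 = 4·65448 + 25476
65448 = 2·25476 + 14496
25476 = 1·14496 + 10980
14496 = 1·10980 + 3516
10980 = 3·3516 + 432
3516 = 8·432 + 60
432 = 7·60 + 12
60 = 5·12 + 0
Since gcd = 12 > 1, 6359868 is not a unit mod 30584820.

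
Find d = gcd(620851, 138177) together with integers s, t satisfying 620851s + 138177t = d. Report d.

1

Euclidean algorithm:
620851 = 4·138177 + 68143
138177 = 2·68143 + 1891
68143 = 36·1891 + 67
1891 = 28·67 + 15
67 = 4·15 + 7
15 = 2·7 + 1
7 = 7·1 + 0
gcd(620851, 138177) = 1.
Back-substituting:
1 = 15 − 2·7
1 = −2·67 + 9·15
1 = 9·1891 − 254·67
1 = −254·68143 + 9153·1891
1 = 9153·138177 − 18560·68143
1 = −18560·620851 + 83393·138177
So 1 = (-18560)·620851 + (83393)·138177.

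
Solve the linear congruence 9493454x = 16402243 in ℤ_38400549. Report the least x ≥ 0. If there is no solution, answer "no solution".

16959932

First find gcd(9493454, 38400549):
38400549 = 4*9493454 + 426733
9493454 = 22*426733 + 105328
426733 = 4*105328 + 5421
105328 = 19*5421 + 2329
5421 = 2*2329 + 763
2329 = 3*763 + 40
763 = 19*40 + 3
40 = 13*3 + 1
3 = 3*1 + 0
gcd = 1, so a unique solution mod 38400549 exists.
Back-substitute for the Bézout coefficients:
1 = 40 − 13·3
1 = −13·763 + 248·40
1 = 248·2329 − 757·763
1 = −757·5421 + 1762·2329
1 = 1762·105328 − 34235·5421
1 = −34235·426733 + 138702·105328
1 = 138702·9493454 − 3085679·426733
1 = −3085679·38400549 + 12481418·9493454
So 9493454·(12481418) ≡ 1 (mod 38400549), giving 9493454⁻¹ ≡ 12481418.
x ≡ 9493454⁻¹·16402243 ≡ 12481418·16402243 ≡ 16959932 (mod 38400549).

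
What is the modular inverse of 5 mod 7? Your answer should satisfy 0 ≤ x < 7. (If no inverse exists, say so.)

gcd(7, 5) by repeated division:
7 = 1·5 + 2
5 = 2·2 + 1
2 = 2·1 + 0
gcd = 1, so the inverse exists. Back-substitute:
1 = 5 − 2·2
1 = −2·7 + 3·5
So 5·3 ≡ 1 (mod 7).

3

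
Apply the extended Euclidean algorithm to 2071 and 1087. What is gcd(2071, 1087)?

1

Euclidean algorithm:
2071 = 1×1087 + 984
1087 = 1×984 + 103
984 = 9×103 + 57
103 = 1×57 + 46
57 = 1×46 + 11
46 = 4×11 + 2
11 = 5×2 + 1
2 = 2×1 + 0
gcd(2071, 1087) = 1.
Working backward:
1 = 11 − 5·2
1 = −5·46 + 21·11
1 = 21·57 − 26·46
1 = −26·103 + 47·57
1 = 47·984 − 449·103
1 = −449·1087 + 496·984
1 = 496·2071 − 945·1087
So 1 = (496)·2071 + (-945)·1087.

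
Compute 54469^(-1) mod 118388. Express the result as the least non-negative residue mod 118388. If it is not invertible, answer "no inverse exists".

111861

Extended Euclidean algorithm:
118388 = 2*54469 + 9450
54469 = 5*9450 + 7219
9450 = 1*7219 + 2231
7219 = 3*2231 + 526
2231 = 4*526 + 127
526 = 4*127 + 18
127 = 7*18 + 1
18 = 18*1 + 0
gcd = 1, so the inverse exists. Back-substitute:
1 = 127 − 7·18
1 = −7·526 + 29·127
1 = 29·2231 − 123·526
1 = −123·7219 + 398·2231
1 = 398·9450 − 521·7219
1 = −521·54469 + 3003·9450
1 = 3003·118388 − 6527·54469
So 54469·(-6527) ≡ 1 (mod 118388), and -6527 ≡ 111861 (mod 118388).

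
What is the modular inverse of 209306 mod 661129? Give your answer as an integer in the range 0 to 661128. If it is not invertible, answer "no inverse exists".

Apply the Euclidean algorithm to 661129 and 209306:
661129 = 3*209306 + 33211
209306 = 6*33211 + 10040
33211 = 3*10040 + 3091
10040 = 3*3091 + 767
3091 = 4*767 + 23
767 = 33*23 + 8
23 = 2*8 + 7
8 = 1*7 + 1
7 = 7*1 + 0
Since gcd(209306, 661129) = 1, back-substitute to write 1 as a combination:
1 = 8 − 7
1 = −23 + 3·8
1 = 3·767 − 100·23
1 = −100·3091 + 403·767
1 = 403·10040 − 1309·3091
1 = −1309·33211 + 4330·10040
1 = 4330·209306 − 27289·33211
1 = −27289·661129 + 86197·209306
So 209306·86197 ≡ 1 (mod 661129).

86197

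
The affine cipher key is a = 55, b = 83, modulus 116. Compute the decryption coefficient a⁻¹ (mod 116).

19

gcd(116, 55) by repeated division:
116 = 2·55 + 6
55 = 9·6 + 1
6 = 6·1 + 0
gcd = 1, so the inverse exists. Back-substitute:
1 = 55 − 9·6
1 = −9·116 + 19·55
So 55·19 ≡ 1 (mod 116).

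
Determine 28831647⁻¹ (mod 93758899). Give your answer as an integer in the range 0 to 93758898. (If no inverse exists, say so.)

Euclidean algorithm on 93758899, 28831647:
93758899 = 3*28831647 + 7263958
28831647 = 3*7263958 + 7039773
7263958 = 1*7039773 + 224185
7039773 = 31*224185 + 90038
224185 = 2*90038 + 44109
90038 = 2*44109 + 1820
44109 = 24*1820 + 429
1820 = 4*429 + 104
429 = 4*104 + 13
104 = 8*13 + 0
Since gcd = 13 > 1, 28831647 is not a unit mod 93758899.

no inverse exists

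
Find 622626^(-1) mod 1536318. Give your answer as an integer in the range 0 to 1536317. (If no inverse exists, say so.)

no inverse exists

Euclidean algorithm on 1536318, 622626:
1536318 = 2×622626 + 291066
622626 = 2×291066 + 40494
291066 = 7×40494 + 7608
40494 = 5×7608 + 2454
7608 = 3×2454 + 246
2454 = 9×246 + 240
246 = 1×240 + 6
240 = 40×6 + 0
gcd(622626, 1536318) = 6 ≠ 1, so 622626 has no multiplicative inverse modulo 1536318.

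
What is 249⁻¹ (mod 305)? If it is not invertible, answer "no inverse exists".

Run Euclid on (305, 249):
305 = 1*249 + 56
249 = 4*56 + 25
56 = 2*25 + 6
25 = 4*6 + 1
6 = 6*1 + 0
The gcd is 1. Working backward:
1 = 25 − 4·6
1 = −4·56 + 9·25
1 = 9·249 − 40·56
1 = −40·305 + 49·249
So 249·49 ≡ 1 (mod 305).

49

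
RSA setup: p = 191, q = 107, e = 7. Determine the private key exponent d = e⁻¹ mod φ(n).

17263

φ(n) = (p−1)(q−1) = 190·106 = 20140.
Need d with 7·d ≡ 1 (mod 20140). Apply the extended Euclidean algorithm:
20140 = 2877×7 + 1
7 = 7×1 + 0
Back-substitute:
1 = 20140 − 2877·7
So 7·(-2877) ≡ 1 (mod 20140), hence d ≡ -2877 ≡ 17263 (mod 20140).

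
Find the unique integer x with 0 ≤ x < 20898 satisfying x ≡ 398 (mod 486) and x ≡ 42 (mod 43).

Write x = 398 + 486·k. Then 486·k ≡ 42 − 398 ≡ 31 (mod 43).
Need 486⁻¹ mod 43. Extended Euclid on (43, 13):
43 = 3*13 + 4
13 = 3*4 + 1
4 = 4*1 + 0
Back-substitute:
1 = 13 − 3·4
1 = −3·43 + 10·13
486⁻¹ ≡ 10 (mod 43), so k ≡ 10·31 ≡ 9 (mod 43).
x = 398 + 486·9 = 4772.

4772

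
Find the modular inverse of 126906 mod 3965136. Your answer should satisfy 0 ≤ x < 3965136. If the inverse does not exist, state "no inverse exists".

no inverse exists

Euclidean algorithm on 3965136, 126906:
3965136 = 31·126906 + 31050
126906 = 4·31050 + 2706
31050 = 11·2706 + 1284
2706 = 2·1284 + 138
1284 = 9·138 + 42
138 = 3·42 + 12
42 = 3·12 + 6
12 = 2·6 + 0
The gcd is 6, not 1, hence no inverse exists.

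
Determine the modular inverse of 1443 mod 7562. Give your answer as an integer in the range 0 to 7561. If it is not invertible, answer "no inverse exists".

5775

Run Euclid on (7562, 1443):
7562 = 5×1443 + 347
1443 = 4×347 + 55
347 = 6×55 + 17
55 = 3×17 + 4
17 = 4×4 + 1
4 = 4×1 + 0
Since gcd(1443, 7562) = 1, back-substitute to write 1 as a combination:
1 = 17 − 4·4
1 = −4·55 + 13·17
1 = 13·347 − 82·55
1 = −82·1443 + 341·347
1 = 341·7562 − 1787·1443
Thus 1443·(-1787) ≡ 1 (mod 7562); reducing, -1787 mod 7562 = 5775.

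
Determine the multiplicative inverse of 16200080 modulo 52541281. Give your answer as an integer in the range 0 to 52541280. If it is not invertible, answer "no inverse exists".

no inverse exists

Compute gcd(16200080, 52541281):
52541281 = 3·16200080 + 3941041
16200080 = 4·3941041 + 435916
3941041 = 9·435916 + 17797
435916 = 24·17797 + 8788
17797 = 2·8788 + 221
8788 = 39·221 + 169
221 = 1·169 + 52
169 = 3·52 + 13
52 = 4·13 + 0
gcd(16200080, 52541281) = 13 ≠ 1, so 16200080 has no multiplicative inverse modulo 52541281.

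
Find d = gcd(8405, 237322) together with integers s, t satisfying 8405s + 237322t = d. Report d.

1

Repeated division:
237322 = 28*8405 + 1982
8405 = 4*1982 + 477
1982 = 4*477 + 74
477 = 6*74 + 33
74 = 2*33 + 8
33 = 4*8 + 1
8 = 8*1 + 0
gcd(8405, 237322) = 1.
Express as a combination:
1 = 33 − 4·8
1 = −4·74 + 9·33
1 = 9·477 − 58·74
1 = −58·1982 + 241·477
1 = 241·8405 − 1022·1982
1 = −1022·237322 + 28857·8405
So 1 = (-1022)·237322 + (28857)·8405.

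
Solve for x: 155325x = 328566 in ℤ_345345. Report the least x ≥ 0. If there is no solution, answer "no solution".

gcd(155325, 345345):
345345 = 2×155325 + 34695
155325 = 4×34695 + 16545
34695 = 2×16545 + 1605
16545 = 10×1605 + 495
1605 = 3×495 + 120
495 = 4×120 + 15
120 = 8×15 + 0
gcd = 15, but 15 ∤ 328566, so the congruence has no solution.

no solution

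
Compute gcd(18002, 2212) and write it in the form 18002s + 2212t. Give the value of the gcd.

Euclidean algorithm:
18002 = 8·2212 + 306
2212 = 7·306 + 70
306 = 4·70 + 26
70 = 2·26 + 18
26 = 1·18 + 8
18 = 2·8 + 2
8 = 4·2 + 0
gcd(18002, 2212) = 2.
Express as a combination:
2 = 18 − 2·8
2 = −2·26 + 3·18
2 = 3·70 − 8·26
2 = −8·306 + 35·70
2 = 35·2212 − 253·306
2 = −253·18002 + 2059·2212
So 2 = (-253)·18002 + (2059)·2212.

2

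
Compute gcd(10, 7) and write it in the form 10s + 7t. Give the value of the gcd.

Euclidean algorithm:
10 = 1×7 + 3
7 = 2×3 + 1
3 = 3×1 + 0
gcd(10, 7) = 1.
Back-substituting:
1 = 7 − 2·3
1 = −2·10 + 3·7
So 1 = (-2)·10 + (3)·7.

1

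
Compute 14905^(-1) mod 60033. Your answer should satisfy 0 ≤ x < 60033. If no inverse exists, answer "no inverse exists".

9739

Apply the Euclidean algorithm to 60033 and 14905:
60033 = 4·14905 + 413
14905 = 36·413 + 37
413 = 11·37 + 6
37 = 6·6 + 1
6 = 6·1 + 0
gcd = 1, so the inverse exists. Back-substitute:
1 = 37 − 6·6
1 = −6·413 + 67·37
1 = 67·14905 − 2418·413
1 = −2418·60033 + 9739·14905
So 14905·9739 ≡ 1 (mod 60033).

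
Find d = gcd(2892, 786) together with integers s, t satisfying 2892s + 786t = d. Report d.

Apply Euclid's algorithm to 2892 and 786:
2892 = 3·786 + 534
786 = 1·534 + 252
534 = 2·252 + 30
252 = 8·30 + 12
30 = 2·12 + 6
12 = 2·6 + 0
gcd(2892, 786) = 6.
Express as a combination:
6 = 30 − 2·12
6 = −2·252 + 17·30
6 = 17·534 − 36·252
6 = −36·786 + 53·534
6 = 53·2892 − 195·786
So 6 = (53)·2892 + (-195)·786.

6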